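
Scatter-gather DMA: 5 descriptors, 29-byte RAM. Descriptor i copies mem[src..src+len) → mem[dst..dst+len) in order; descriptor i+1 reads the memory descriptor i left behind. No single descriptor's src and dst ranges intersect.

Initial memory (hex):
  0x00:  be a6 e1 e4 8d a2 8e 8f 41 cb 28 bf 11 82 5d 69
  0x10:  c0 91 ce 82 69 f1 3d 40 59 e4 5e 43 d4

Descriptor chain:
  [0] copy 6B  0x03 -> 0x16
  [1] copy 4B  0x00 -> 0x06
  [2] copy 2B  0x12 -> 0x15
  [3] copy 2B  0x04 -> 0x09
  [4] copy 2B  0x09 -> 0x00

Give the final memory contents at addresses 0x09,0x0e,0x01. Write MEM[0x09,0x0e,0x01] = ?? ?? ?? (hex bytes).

MEM[0x09,0x0e,0x01] = 8d 5d a2

D0: mem[0x16..0x1b] <- [e4 8d a2 8e 8f 41]
D1: mem[0x06..0x09] <- [be a6 e1 e4]
D2: mem[0x15..0x16] <- [ce 82]
D3: mem[0x09..0x0a] <- [8d a2]
D4: mem[0x00..0x01] <- [8d a2]
query mem[0x09]=0x8d, mem[0x0e]=0x5d, mem[0x01]=0xa2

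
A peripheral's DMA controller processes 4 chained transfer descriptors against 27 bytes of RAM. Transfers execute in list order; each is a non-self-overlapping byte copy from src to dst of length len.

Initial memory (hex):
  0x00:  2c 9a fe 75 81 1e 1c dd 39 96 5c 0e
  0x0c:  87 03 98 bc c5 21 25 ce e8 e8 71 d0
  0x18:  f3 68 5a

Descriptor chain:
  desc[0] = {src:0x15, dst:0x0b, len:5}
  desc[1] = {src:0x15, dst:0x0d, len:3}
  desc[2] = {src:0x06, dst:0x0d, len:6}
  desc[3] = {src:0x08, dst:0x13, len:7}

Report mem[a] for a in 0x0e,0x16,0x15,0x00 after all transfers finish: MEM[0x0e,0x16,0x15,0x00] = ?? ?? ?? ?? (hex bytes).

#0 dst[0x0b+5] := {0xe8,0x71,0xd0,0xf3,0x68}
#1 dst[0x0d+3] := {0xe8,0x71,0xd0}
#2 dst[0x0d+6] := {0x1c,0xdd,0x39,0x96,0x5c,0xe8}
#3 dst[0x13+7] := {0x39,0x96,0x5c,0xe8,0x71,0x1c,0xdd}
query mem[0x0e]=0xdd, mem[0x16]=0xe8, mem[0x15]=0x5c, mem[0x00]=0x2c

MEM[0x0e,0x16,0x15,0x00] = dd e8 5c 2c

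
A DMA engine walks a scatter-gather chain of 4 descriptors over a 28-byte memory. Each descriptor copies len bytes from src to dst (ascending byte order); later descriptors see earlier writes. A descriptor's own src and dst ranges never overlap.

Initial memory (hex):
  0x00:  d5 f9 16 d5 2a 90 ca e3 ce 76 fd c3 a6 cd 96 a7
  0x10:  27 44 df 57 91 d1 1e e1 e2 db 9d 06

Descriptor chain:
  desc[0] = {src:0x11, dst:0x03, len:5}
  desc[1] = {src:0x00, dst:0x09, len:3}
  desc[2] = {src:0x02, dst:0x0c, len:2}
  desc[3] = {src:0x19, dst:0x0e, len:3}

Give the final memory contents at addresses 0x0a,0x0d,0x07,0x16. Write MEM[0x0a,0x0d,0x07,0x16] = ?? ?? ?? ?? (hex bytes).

[0] 0x11->0x03 len=5 : 44 df 57 91 d1
[1] 0x00->0x09 len=3 : d5 f9 16
[2] 0x02->0x0c len=2 : 16 44
[3] 0x19->0x0e len=3 : db 9d 06
query mem[0x0a]=0xf9, mem[0x0d]=0x44, mem[0x07]=0xd1, mem[0x16]=0x1e

MEM[0x0a,0x0d,0x07,0x16] = f9 44 d1 1e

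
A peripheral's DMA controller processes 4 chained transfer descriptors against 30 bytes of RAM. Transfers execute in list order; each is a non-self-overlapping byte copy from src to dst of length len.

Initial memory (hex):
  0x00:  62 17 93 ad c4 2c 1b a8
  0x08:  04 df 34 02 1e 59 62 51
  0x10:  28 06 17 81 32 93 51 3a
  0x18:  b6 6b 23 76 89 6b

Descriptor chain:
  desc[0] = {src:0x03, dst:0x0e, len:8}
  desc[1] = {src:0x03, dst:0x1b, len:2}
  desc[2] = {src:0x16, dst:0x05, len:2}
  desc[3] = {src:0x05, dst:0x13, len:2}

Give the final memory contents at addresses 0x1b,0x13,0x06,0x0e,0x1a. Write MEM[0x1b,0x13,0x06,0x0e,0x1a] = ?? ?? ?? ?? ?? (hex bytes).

MEM[0x1b,0x13,0x06,0x0e,0x1a] = ad 51 3a ad 23

D0: mem[0x0e..0x15] <- [ad c4 2c 1b a8 04 df 34]
D1: mem[0x1b..0x1c] <- [ad c4]
D2: mem[0x05..0x06] <- [51 3a]
D3: mem[0x13..0x14] <- [51 3a]
query mem[0x1b]=0xad, mem[0x13]=0x51, mem[0x06]=0x3a, mem[0x0e]=0xad, mem[0x1a]=0x23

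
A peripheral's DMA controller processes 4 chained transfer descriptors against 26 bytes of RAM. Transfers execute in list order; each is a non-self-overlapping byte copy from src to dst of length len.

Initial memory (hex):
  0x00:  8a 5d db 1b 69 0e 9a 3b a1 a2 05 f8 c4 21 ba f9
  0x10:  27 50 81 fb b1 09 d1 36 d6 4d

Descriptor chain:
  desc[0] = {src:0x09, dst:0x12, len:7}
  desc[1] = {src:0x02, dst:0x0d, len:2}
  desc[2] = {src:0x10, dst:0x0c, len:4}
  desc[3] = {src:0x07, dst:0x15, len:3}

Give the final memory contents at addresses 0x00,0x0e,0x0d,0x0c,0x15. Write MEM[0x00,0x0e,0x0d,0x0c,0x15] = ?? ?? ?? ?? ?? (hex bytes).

#0 dst[0x12+7] := {0xa2,0x05,0xf8,0xc4,0x21,0xba,0xf9}
#1 dst[0x0d+2] := {0xdb,0x1b}
#2 dst[0x0c+4] := {0x27,0x50,0xa2,0x05}
#3 dst[0x15+3] := {0x3b,0xa1,0xa2}
query mem[0x00]=0x8a, mem[0x0e]=0xa2, mem[0x0d]=0x50, mem[0x0c]=0x27, mem[0x15]=0x3b

MEM[0x00,0x0e,0x0d,0x0c,0x15] = 8a a2 50 27 3b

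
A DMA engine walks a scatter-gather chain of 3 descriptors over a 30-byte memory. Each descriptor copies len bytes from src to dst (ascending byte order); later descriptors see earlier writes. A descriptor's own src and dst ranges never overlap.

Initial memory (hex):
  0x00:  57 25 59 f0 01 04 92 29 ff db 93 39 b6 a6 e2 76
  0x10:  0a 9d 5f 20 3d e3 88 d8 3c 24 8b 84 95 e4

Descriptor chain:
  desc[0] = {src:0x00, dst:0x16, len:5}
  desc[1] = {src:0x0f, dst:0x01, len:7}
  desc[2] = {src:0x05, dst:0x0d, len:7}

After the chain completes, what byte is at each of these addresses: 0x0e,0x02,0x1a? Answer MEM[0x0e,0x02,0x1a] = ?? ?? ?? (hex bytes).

MEM[0x0e,0x02,0x1a] = 3d 0a 01

  after D0: wrote 5B at 0x16 = 572559f001
  after D1: wrote 7B at 0x01 = 760a9d5f203de3
  after D2: wrote 7B at 0x0d = 203de3ffdb9339
query mem[0x0e]=0x3d, mem[0x02]=0x0a, mem[0x1a]=0x01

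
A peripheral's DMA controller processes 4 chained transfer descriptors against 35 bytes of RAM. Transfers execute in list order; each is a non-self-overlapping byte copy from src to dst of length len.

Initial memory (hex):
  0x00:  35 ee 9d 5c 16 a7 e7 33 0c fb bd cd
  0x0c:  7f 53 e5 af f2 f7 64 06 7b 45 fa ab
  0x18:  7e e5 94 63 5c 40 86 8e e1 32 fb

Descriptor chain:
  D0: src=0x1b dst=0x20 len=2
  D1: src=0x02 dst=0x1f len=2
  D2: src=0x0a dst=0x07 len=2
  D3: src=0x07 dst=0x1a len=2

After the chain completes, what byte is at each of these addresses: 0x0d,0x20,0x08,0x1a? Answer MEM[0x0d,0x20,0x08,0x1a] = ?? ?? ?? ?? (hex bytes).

MEM[0x0d,0x20,0x08,0x1a] = 53 5c cd bd

[0] 0x1b->0x20 len=2 : 63 5c
[1] 0x02->0x1f len=2 : 9d 5c
[2] 0x0a->0x07 len=2 : bd cd
[3] 0x07->0x1a len=2 : bd cd
query mem[0x0d]=0x53, mem[0x20]=0x5c, mem[0x08]=0xcd, mem[0x1a]=0xbd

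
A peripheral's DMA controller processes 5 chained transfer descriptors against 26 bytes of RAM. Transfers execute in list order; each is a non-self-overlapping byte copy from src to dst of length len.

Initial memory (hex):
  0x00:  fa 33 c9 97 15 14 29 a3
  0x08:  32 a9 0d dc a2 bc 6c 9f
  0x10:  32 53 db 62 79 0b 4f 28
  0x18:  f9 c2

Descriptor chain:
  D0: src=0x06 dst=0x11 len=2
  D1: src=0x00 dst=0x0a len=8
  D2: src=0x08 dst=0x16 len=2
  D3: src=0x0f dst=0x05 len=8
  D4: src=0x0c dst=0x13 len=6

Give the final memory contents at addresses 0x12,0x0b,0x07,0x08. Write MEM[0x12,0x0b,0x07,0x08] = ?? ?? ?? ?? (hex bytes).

MEM[0x12,0x0b,0x07,0x08] = a3 0b a3 a3

D0: mem[0x11..0x12] <- [29 a3]
D1: mem[0x0a..0x11] <- [fa 33 c9 97 15 14 29 a3]
D2: mem[0x16..0x17] <- [32 a9]
D3: mem[0x05..0x0c] <- [14 29 a3 a3 62 79 0b 32]
D4: mem[0x13..0x18] <- [32 97 15 14 29 a3]
query mem[0x12]=0xa3, mem[0x0b]=0x0b, mem[0x07]=0xa3, mem[0x08]=0xa3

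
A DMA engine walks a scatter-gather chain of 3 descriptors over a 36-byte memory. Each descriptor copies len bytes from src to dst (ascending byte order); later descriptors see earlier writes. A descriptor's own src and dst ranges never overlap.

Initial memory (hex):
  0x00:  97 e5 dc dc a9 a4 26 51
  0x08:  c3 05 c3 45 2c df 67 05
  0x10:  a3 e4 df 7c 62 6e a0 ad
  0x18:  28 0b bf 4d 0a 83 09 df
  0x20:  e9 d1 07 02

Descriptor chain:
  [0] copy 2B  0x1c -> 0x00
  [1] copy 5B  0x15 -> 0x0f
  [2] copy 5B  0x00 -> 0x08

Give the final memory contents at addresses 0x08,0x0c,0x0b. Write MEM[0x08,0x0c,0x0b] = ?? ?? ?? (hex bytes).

D0: mem[0x00..0x01] <- [0a 83]
D1: mem[0x0f..0x13] <- [6e a0 ad 28 0b]
D2: mem[0x08..0x0c] <- [0a 83 dc dc a9]
query mem[0x08]=0x0a, mem[0x0c]=0xa9, mem[0x0b]=0xdc

MEM[0x08,0x0c,0x0b] = 0a a9 dc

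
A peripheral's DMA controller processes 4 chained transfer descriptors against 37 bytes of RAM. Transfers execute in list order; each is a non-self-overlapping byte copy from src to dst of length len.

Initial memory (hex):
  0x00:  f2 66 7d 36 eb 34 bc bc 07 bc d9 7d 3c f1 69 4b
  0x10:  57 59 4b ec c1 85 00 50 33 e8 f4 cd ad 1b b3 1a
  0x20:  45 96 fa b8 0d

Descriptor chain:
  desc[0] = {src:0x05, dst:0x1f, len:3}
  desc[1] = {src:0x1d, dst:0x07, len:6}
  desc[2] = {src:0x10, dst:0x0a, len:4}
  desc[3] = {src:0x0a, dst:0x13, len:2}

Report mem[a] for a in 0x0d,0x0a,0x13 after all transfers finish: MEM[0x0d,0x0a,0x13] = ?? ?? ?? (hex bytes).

#0 dst[0x1f+3] := {0x34,0xbc,0xbc}
#1 dst[0x07+6] := {0x1b,0xb3,0x34,0xbc,0xbc,0xfa}
#2 dst[0x0a+4] := {0x57,0x59,0x4b,0xec}
#3 dst[0x13+2] := {0x57,0x59}
query mem[0x0d]=0xec, mem[0x0a]=0x57, mem[0x13]=0x57

MEM[0x0d,0x0a,0x13] = ec 57 57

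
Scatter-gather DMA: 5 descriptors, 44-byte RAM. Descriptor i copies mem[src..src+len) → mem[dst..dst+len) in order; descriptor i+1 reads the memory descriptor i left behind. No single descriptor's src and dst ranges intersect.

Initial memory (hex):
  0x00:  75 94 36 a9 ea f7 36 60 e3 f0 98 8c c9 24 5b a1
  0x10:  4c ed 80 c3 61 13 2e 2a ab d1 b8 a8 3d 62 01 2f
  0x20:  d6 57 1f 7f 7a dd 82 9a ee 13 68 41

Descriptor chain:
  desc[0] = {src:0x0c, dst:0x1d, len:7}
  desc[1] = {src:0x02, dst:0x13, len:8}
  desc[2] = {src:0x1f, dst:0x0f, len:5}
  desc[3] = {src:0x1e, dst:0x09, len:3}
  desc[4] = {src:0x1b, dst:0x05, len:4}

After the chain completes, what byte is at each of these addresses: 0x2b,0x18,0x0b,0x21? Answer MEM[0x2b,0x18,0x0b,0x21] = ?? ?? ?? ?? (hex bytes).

MEM[0x2b,0x18,0x0b,0x21] = 41 60 a1 4c

[0] 0x0c->0x1d len=7 : c9 24 5b a1 4c ed 80
[1] 0x02->0x13 len=8 : 36 a9 ea f7 36 60 e3 f0
[2] 0x1f->0x0f len=5 : 5b a1 4c ed 80
[3] 0x1e->0x09 len=3 : 24 5b a1
[4] 0x1b->0x05 len=4 : a8 3d c9 24
query mem[0x2b]=0x41, mem[0x18]=0x60, mem[0x0b]=0xa1, mem[0x21]=0x4c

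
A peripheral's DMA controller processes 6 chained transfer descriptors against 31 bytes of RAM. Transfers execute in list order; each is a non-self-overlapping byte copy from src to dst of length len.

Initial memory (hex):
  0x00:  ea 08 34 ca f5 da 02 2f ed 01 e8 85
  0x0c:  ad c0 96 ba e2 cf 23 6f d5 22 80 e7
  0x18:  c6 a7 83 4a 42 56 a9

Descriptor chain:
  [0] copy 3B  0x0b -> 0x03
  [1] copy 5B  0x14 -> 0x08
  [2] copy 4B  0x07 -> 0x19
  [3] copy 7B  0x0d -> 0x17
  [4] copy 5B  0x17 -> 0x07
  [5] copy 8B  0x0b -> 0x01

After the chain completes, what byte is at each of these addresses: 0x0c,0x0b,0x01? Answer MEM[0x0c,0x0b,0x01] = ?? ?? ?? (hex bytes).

[0] 0x0b->0x03 len=3 : 85 ad c0
[1] 0x14->0x08 len=5 : d5 22 80 e7 c6
[2] 0x07->0x19 len=4 : 2f d5 22 80
[3] 0x0d->0x17 len=7 : c0 96 ba e2 cf 23 6f
[4] 0x17->0x07 len=5 : c0 96 ba e2 cf
[5] 0x0b->0x01 len=8 : cf c6 c0 96 ba e2 cf 23
query mem[0x0c]=0xc6, mem[0x0b]=0xcf, mem[0x01]=0xcf

MEM[0x0c,0x0b,0x01] = c6 cf cf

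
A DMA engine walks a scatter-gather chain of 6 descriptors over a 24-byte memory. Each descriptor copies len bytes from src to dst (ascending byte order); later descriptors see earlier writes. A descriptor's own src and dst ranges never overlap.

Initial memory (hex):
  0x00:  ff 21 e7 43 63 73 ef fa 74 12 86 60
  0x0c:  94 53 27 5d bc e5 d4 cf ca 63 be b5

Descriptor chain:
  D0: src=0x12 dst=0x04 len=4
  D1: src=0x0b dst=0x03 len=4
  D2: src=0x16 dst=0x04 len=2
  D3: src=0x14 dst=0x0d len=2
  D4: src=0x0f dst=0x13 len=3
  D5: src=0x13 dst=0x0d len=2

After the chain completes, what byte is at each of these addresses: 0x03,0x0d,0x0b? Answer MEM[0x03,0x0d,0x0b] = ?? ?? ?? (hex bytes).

D0: mem[0x04..0x07] <- [d4 cf ca 63]
D1: mem[0x03..0x06] <- [60 94 53 27]
D2: mem[0x04..0x05] <- [be b5]
D3: mem[0x0d..0x0e] <- [ca 63]
D4: mem[0x13..0x15] <- [5d bc e5]
D5: mem[0x0d..0x0e] <- [5d bc]
query mem[0x03]=0x60, mem[0x0d]=0x5d, mem[0x0b]=0x60

MEM[0x03,0x0d,0x0b] = 60 5d 60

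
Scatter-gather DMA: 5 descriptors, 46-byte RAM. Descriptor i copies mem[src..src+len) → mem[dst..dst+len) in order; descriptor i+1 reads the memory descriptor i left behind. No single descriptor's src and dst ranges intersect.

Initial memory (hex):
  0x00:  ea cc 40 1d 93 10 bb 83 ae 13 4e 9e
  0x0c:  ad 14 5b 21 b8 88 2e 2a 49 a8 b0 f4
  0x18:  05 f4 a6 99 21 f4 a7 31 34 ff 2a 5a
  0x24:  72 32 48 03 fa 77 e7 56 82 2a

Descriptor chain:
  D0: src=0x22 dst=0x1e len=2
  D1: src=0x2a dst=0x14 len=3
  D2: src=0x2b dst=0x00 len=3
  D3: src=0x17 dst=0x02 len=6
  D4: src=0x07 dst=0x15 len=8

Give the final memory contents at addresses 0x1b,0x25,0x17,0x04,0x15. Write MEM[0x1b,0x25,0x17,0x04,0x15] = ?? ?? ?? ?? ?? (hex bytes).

  after D0: wrote 2B at 0x1e = 2a5a
  after D1: wrote 3B at 0x14 = e75682
  after D2: wrote 3B at 0x00 = 56822a
  after D3: wrote 6B at 0x02 = f405f4a69921
  after D4: wrote 8B at 0x15 = 21ae134e9ead145b
query mem[0x1b]=0x14, mem[0x25]=0x32, mem[0x17]=0x13, mem[0x04]=0xf4, mem[0x15]=0x21

MEM[0x1b,0x25,0x17,0x04,0x15] = 14 32 13 f4 21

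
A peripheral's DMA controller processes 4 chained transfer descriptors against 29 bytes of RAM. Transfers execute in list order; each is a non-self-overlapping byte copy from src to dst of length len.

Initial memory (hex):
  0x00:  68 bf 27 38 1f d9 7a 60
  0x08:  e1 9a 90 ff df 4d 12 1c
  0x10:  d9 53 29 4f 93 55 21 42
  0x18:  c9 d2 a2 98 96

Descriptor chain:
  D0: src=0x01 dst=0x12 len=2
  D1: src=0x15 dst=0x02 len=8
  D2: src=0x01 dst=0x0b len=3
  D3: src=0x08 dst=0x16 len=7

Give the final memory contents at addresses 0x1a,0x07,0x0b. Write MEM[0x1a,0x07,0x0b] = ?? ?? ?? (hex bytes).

MEM[0x1a,0x07,0x0b] = 55 a2 bf

#0 dst[0x12+2] := {0xbf,0x27}
#1 dst[0x02+8] := {0x55,0x21,0x42,0xc9,0xd2,0xa2,0x98,0x96}
#2 dst[0x0b+3] := {0xbf,0x55,0x21}
#3 dst[0x16+7] := {0x98,0x96,0x90,0xbf,0x55,0x21,0x12}
query mem[0x1a]=0x55, mem[0x07]=0xa2, mem[0x0b]=0xbf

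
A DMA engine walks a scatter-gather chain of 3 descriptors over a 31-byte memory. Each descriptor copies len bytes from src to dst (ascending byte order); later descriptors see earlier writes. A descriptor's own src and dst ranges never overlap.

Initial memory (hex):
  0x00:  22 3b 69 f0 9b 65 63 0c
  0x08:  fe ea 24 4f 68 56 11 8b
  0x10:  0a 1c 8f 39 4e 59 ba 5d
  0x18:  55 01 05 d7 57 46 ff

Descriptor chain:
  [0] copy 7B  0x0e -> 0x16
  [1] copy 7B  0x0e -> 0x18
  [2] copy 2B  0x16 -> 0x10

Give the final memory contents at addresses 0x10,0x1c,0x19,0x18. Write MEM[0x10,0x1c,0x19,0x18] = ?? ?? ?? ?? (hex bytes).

MEM[0x10,0x1c,0x19,0x18] = 11 8f 8b 11

D0: mem[0x16..0x1c] <- [11 8b 0a 1c 8f 39 4e]
D1: mem[0x18..0x1e] <- [11 8b 0a 1c 8f 39 4e]
D2: mem[0x10..0x11] <- [11 8b]
query mem[0x10]=0x11, mem[0x1c]=0x8f, mem[0x19]=0x8b, mem[0x18]=0x11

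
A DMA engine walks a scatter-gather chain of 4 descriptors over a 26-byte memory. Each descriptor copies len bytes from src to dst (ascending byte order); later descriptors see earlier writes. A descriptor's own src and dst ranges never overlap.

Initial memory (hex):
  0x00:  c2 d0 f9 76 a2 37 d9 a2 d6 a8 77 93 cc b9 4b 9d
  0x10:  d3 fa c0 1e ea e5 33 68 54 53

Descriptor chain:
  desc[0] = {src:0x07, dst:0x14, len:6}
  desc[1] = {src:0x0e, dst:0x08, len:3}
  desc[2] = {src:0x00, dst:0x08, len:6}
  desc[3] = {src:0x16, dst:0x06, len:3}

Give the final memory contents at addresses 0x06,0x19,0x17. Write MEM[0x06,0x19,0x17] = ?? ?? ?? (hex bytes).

[0] 0x07->0x14 len=6 : a2 d6 a8 77 93 cc
[1] 0x0e->0x08 len=3 : 4b 9d d3
[2] 0x00->0x08 len=6 : c2 d0 f9 76 a2 37
[3] 0x16->0x06 len=3 : a8 77 93
query mem[0x06]=0xa8, mem[0x19]=0xcc, mem[0x17]=0x77

MEM[0x06,0x19,0x17] = a8 cc 77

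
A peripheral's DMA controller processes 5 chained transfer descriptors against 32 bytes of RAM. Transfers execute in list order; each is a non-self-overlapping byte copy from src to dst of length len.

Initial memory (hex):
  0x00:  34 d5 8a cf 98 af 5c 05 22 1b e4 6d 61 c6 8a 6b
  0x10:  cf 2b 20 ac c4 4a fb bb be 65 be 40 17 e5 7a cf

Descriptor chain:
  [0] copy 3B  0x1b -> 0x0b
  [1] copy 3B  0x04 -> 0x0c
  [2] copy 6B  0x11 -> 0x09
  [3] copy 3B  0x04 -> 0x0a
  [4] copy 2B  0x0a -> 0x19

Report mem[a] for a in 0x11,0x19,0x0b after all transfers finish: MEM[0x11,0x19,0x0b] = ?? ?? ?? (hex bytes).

D0: mem[0x0b..0x0d] <- [40 17 e5]
D1: mem[0x0c..0x0e] <- [98 af 5c]
D2: mem[0x09..0x0e] <- [2b 20 ac c4 4a fb]
D3: mem[0x0a..0x0c] <- [98 af 5c]
D4: mem[0x19..0x1a] <- [98 af]
query mem[0x11]=0x2b, mem[0x19]=0x98, mem[0x0b]=0xaf

MEM[0x11,0x19,0x0b] = 2b 98 af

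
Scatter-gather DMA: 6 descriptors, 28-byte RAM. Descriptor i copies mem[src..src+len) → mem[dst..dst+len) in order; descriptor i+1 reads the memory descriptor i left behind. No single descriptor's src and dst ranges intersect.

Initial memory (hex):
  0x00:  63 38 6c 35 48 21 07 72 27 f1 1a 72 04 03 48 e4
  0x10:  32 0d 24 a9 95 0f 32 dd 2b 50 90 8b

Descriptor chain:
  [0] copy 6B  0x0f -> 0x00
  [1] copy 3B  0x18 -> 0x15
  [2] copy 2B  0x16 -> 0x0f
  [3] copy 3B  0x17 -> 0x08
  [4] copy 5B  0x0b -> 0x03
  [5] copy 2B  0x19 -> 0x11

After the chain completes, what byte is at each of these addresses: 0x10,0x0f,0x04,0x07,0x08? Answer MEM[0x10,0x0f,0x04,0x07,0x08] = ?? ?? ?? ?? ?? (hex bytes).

[0] 0x0f->0x00 len=6 : e4 32 0d 24 a9 95
[1] 0x18->0x15 len=3 : 2b 50 90
[2] 0x16->0x0f len=2 : 50 90
[3] 0x17->0x08 len=3 : 90 2b 50
[4] 0x0b->0x03 len=5 : 72 04 03 48 50
[5] 0x19->0x11 len=2 : 50 90
query mem[0x10]=0x90, mem[0x0f]=0x50, mem[0x04]=0x04, mem[0x07]=0x50, mem[0x08]=0x90

MEM[0x10,0x0f,0x04,0x07,0x08] = 90 50 04 50 90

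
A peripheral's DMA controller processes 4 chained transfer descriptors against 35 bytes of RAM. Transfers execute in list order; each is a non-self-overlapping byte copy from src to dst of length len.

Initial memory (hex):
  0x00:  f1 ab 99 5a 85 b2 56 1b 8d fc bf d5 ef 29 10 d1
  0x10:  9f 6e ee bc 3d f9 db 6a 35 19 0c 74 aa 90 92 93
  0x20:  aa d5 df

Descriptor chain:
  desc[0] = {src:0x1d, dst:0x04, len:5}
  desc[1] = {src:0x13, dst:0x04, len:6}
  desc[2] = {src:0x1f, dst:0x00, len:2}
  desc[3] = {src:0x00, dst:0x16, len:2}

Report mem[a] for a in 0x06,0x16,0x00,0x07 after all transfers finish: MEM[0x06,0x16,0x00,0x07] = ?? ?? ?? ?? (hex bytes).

MEM[0x06,0x16,0x00,0x07] = f9 93 93 db

[0] 0x1d->0x04 len=5 : 90 92 93 aa d5
[1] 0x13->0x04 len=6 : bc 3d f9 db 6a 35
[2] 0x1f->0x00 len=2 : 93 aa
[3] 0x00->0x16 len=2 : 93 aa
query mem[0x06]=0xf9, mem[0x16]=0x93, mem[0x00]=0x93, mem[0x07]=0xdb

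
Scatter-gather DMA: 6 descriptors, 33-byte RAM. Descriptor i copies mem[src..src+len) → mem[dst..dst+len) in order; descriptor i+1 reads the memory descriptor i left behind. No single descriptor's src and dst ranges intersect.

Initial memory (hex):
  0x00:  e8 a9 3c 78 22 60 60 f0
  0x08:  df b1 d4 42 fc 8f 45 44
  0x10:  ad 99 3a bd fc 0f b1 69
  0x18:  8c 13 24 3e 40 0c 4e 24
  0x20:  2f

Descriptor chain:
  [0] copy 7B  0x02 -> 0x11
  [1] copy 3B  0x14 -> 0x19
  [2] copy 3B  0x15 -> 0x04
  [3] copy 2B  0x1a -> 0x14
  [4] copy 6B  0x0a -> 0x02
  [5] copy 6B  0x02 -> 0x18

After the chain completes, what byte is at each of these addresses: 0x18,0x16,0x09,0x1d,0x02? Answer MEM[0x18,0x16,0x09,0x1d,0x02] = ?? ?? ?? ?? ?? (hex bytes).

MEM[0x18,0x16,0x09,0x1d,0x02] = d4 f0 b1 44 d4

D0: mem[0x11..0x17] <- [3c 78 22 60 60 f0 df]
D1: mem[0x19..0x1b] <- [60 60 f0]
D2: mem[0x04..0x06] <- [60 f0 df]
D3: mem[0x14..0x15] <- [60 f0]
D4: mem[0x02..0x07] <- [d4 42 fc 8f 45 44]
D5: mem[0x18..0x1d] <- [d4 42 fc 8f 45 44]
query mem[0x18]=0xd4, mem[0x16]=0xf0, mem[0x09]=0xb1, mem[0x1d]=0x44, mem[0x02]=0xd4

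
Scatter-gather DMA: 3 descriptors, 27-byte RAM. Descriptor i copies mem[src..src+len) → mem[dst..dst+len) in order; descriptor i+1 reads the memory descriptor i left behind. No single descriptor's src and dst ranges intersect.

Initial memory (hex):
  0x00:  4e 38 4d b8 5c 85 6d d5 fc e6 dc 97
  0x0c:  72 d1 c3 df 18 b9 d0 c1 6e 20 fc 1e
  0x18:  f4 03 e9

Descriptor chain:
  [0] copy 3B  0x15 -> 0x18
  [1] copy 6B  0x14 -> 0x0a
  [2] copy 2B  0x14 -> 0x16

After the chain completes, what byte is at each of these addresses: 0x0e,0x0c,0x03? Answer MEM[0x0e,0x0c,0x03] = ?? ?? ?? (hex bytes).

#0 dst[0x18+3] := {0x20,0xfc,0x1e}
#1 dst[0x0a+6] := {0x6e,0x20,0xfc,0x1e,0x20,0xfc}
#2 dst[0x16+2] := {0x6e,0x20}
query mem[0x0e]=0x20, mem[0x0c]=0xfc, mem[0x03]=0xb8

MEM[0x0e,0x0c,0x03] = 20 fc b8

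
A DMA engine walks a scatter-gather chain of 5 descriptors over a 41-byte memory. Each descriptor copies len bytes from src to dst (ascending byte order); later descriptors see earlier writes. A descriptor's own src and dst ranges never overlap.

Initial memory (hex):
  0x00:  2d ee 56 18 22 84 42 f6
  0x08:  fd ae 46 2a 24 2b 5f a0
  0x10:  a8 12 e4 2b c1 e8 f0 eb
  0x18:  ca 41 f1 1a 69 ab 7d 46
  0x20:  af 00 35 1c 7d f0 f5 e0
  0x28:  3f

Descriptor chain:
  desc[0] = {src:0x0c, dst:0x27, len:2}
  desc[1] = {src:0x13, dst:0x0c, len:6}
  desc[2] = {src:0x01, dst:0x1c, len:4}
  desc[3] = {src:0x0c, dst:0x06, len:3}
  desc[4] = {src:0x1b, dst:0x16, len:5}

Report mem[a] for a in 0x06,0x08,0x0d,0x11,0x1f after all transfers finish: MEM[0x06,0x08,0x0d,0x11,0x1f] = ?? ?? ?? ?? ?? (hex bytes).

D0: mem[0x27..0x28] <- [24 2b]
D1: mem[0x0c..0x11] <- [2b c1 e8 f0 eb ca]
D2: mem[0x1c..0x1f] <- [ee 56 18 22]
D3: mem[0x06..0x08] <- [2b c1 e8]
D4: mem[0x16..0x1a] <- [1a ee 56 18 22]
query mem[0x06]=0x2b, mem[0x08]=0xe8, mem[0x0d]=0xc1, mem[0x11]=0xca, mem[0x1f]=0x22

MEM[0x06,0x08,0x0d,0x11,0x1f] = 2b e8 c1 ca 22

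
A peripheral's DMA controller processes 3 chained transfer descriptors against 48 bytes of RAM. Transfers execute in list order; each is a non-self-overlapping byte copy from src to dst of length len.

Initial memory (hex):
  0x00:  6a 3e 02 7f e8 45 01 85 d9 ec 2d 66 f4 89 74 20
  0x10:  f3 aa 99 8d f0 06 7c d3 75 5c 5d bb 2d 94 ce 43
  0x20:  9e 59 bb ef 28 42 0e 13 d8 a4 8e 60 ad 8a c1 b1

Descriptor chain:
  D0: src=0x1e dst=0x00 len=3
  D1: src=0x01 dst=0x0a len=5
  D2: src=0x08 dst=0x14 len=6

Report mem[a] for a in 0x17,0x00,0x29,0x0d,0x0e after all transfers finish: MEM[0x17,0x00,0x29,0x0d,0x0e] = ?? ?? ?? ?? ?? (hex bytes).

D0: mem[0x00..0x02] <- [ce 43 9e]
D1: mem[0x0a..0x0e] <- [43 9e 7f e8 45]
D2: mem[0x14..0x19] <- [d9 ec 43 9e 7f e8]
query mem[0x17]=0x9e, mem[0x00]=0xce, mem[0x29]=0xa4, mem[0x0d]=0xe8, mem[0x0e]=0x45

MEM[0x17,0x00,0x29,0x0d,0x0e] = 9e ce a4 e8 45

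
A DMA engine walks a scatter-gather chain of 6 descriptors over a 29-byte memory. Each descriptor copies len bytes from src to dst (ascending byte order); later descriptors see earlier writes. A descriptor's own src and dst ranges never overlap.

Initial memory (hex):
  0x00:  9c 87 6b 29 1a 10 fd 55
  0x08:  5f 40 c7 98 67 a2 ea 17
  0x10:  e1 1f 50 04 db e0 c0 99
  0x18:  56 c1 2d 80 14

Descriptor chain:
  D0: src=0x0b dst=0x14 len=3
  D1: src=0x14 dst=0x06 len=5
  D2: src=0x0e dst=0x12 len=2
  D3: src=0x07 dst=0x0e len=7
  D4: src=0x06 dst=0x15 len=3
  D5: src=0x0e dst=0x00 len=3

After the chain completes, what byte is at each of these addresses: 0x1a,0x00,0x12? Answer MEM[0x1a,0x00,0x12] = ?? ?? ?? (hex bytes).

#0 dst[0x14+3] := {0x98,0x67,0xa2}
#1 dst[0x06+5] := {0x98,0x67,0xa2,0x99,0x56}
#2 dst[0x12+2] := {0xea,0x17}
#3 dst[0x0e+7] := {0x67,0xa2,0x99,0x56,0x98,0x67,0xa2}
#4 dst[0x15+3] := {0x98,0x67,0xa2}
#5 dst[0x00+3] := {0x67,0xa2,0x99}
query mem[0x1a]=0x2d, mem[0x00]=0x67, mem[0x12]=0x98

MEM[0x1a,0x00,0x12] = 2d 67 98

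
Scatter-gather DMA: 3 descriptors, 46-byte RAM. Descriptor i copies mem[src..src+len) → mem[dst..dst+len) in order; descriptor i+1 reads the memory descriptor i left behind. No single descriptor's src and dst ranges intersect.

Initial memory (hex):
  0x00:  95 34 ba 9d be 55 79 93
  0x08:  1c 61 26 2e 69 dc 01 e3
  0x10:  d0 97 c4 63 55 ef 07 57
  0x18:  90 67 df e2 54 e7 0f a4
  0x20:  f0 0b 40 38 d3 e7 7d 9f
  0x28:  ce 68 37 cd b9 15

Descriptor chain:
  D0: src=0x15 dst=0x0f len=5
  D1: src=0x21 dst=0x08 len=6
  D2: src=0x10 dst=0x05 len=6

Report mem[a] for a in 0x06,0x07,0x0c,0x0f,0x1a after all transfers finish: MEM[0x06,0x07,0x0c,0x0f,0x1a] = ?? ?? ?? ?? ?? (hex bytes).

[0] 0x15->0x0f len=5 : ef 07 57 90 67
[1] 0x21->0x08 len=6 : 0b 40 38 d3 e7 7d
[2] 0x10->0x05 len=6 : 07 57 90 67 55 ef
query mem[0x06]=0x57, mem[0x07]=0x90, mem[0x0c]=0xe7, mem[0x0f]=0xef, mem[0x1a]=0xdf

MEM[0x06,0x07,0x0c,0x0f,0x1a] = 57 90 e7 ef df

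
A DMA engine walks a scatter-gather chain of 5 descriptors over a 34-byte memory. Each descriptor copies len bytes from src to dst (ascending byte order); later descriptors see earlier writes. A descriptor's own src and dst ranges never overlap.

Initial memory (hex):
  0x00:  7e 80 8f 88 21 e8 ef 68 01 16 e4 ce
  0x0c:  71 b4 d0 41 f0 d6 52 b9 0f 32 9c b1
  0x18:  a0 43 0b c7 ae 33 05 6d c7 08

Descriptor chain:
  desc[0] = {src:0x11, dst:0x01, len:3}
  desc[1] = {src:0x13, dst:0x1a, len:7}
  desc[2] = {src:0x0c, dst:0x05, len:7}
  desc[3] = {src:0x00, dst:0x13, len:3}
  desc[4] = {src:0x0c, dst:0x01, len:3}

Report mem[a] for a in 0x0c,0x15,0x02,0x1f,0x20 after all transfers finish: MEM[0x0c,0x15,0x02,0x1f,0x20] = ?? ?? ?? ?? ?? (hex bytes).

MEM[0x0c,0x15,0x02,0x1f,0x20] = 71 52 b4 a0 43

  after D0: wrote 3B at 0x01 = d652b9
  after D1: wrote 7B at 0x1a = b90f329cb1a043
  after D2: wrote 7B at 0x05 = 71b4d041f0d652
  after D3: wrote 3B at 0x13 = 7ed652
  after D4: wrote 3B at 0x01 = 71b4d0
query mem[0x0c]=0x71, mem[0x15]=0x52, mem[0x02]=0xb4, mem[0x1f]=0xa0, mem[0x20]=0x43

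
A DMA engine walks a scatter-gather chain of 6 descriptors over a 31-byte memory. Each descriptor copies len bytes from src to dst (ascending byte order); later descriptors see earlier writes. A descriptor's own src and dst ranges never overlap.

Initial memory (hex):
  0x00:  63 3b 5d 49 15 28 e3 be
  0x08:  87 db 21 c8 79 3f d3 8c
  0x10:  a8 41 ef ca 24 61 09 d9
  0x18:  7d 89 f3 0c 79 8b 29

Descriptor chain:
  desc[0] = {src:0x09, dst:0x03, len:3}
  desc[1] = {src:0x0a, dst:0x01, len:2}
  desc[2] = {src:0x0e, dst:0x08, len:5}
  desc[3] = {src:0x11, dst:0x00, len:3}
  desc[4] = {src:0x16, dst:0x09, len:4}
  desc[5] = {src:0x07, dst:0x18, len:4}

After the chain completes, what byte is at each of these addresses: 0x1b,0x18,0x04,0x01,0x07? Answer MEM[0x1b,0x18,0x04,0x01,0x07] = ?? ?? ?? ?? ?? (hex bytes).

MEM[0x1b,0x18,0x04,0x01,0x07] = d9 be 21 ef be

#0 dst[0x03+3] := {0xdb,0x21,0xc8}
#1 dst[0x01+2] := {0x21,0xc8}
#2 dst[0x08+5] := {0xd3,0x8c,0xa8,0x41,0xef}
#3 dst[0x00+3] := {0x41,0xef,0xca}
#4 dst[0x09+4] := {0x09,0xd9,0x7d,0x89}
#5 dst[0x18+4] := {0xbe,0xd3,0x09,0xd9}
query mem[0x1b]=0xd9, mem[0x18]=0xbe, mem[0x04]=0x21, mem[0x01]=0xef, mem[0x07]=0xbe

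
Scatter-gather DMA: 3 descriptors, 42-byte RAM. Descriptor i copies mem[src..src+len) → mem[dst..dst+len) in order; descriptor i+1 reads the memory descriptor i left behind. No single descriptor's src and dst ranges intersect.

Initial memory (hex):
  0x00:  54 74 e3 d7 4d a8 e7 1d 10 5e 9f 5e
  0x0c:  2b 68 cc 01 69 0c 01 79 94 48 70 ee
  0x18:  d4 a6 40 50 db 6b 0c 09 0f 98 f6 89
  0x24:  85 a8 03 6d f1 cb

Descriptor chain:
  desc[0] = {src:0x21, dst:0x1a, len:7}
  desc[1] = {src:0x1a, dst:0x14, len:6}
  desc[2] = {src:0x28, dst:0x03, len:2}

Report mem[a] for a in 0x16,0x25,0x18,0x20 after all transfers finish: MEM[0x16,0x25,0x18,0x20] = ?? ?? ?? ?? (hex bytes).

MEM[0x16,0x25,0x18,0x20] = 89 a8 a8 6d

D0: mem[0x1a..0x20] <- [98 f6 89 85 a8 03 6d]
D1: mem[0x14..0x19] <- [98 f6 89 85 a8 03]
D2: mem[0x03..0x04] <- [f1 cb]
query mem[0x16]=0x89, mem[0x25]=0xa8, mem[0x18]=0xa8, mem[0x20]=0x6d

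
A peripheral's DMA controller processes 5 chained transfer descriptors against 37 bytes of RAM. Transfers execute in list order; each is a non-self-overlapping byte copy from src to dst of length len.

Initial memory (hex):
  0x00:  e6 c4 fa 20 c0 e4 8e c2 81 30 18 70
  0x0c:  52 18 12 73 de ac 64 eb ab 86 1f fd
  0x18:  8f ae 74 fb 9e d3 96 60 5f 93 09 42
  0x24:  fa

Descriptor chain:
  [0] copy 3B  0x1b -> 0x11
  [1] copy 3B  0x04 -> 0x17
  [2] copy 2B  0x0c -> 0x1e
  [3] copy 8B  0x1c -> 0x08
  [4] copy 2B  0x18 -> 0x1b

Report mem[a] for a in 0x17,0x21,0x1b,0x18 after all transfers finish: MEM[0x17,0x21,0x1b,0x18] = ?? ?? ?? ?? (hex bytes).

[0] 0x1b->0x11 len=3 : fb 9e d3
[1] 0x04->0x17 len=3 : c0 e4 8e
[2] 0x0c->0x1e len=2 : 52 18
[3] 0x1c->0x08 len=8 : 9e d3 52 18 5f 93 09 42
[4] 0x18->0x1b len=2 : e4 8e
query mem[0x17]=0xc0, mem[0x21]=0x93, mem[0x1b]=0xe4, mem[0x18]=0xe4

MEM[0x17,0x21,0x1b,0x18] = c0 93 e4 e4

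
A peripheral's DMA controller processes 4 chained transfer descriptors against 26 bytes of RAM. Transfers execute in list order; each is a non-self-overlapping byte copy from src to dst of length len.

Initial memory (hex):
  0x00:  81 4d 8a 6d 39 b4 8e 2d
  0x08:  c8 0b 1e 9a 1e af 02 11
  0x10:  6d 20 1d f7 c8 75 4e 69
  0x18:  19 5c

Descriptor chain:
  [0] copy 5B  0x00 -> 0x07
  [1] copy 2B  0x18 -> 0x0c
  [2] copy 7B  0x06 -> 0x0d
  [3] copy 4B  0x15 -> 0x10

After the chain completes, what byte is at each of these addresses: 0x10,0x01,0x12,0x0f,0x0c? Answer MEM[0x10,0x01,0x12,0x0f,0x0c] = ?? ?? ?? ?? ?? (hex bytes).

[0] 0x00->0x07 len=5 : 81 4d 8a 6d 39
[1] 0x18->0x0c len=2 : 19 5c
[2] 0x06->0x0d len=7 : 8e 81 4d 8a 6d 39 19
[3] 0x15->0x10 len=4 : 75 4e 69 19
query mem[0x10]=0x75, mem[0x01]=0x4d, mem[0x12]=0x69, mem[0x0f]=0x4d, mem[0x0c]=0x19

MEM[0x10,0x01,0x12,0x0f,0x0c] = 75 4d 69 4d 19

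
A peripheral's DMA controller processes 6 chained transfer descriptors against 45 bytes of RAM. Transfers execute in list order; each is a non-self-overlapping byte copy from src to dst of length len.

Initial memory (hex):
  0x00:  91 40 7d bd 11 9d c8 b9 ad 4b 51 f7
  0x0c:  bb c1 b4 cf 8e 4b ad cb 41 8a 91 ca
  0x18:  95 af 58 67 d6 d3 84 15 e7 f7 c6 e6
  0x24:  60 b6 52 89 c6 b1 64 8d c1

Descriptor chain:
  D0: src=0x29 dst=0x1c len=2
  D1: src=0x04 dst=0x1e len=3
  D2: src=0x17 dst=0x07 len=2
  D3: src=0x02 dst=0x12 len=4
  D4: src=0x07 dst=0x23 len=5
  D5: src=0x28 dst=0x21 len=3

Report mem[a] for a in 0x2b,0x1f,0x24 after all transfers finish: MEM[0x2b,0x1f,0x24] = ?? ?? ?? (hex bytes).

MEM[0x2b,0x1f,0x24] = 8d 9d 95

[0] 0x29->0x1c len=2 : b1 64
[1] 0x04->0x1e len=3 : 11 9d c8
[2] 0x17->0x07 len=2 : ca 95
[3] 0x02->0x12 len=4 : 7d bd 11 9d
[4] 0x07->0x23 len=5 : ca 95 4b 51 f7
[5] 0x28->0x21 len=3 : c6 b1 64
query mem[0x2b]=0x8d, mem[0x1f]=0x9d, mem[0x24]=0x95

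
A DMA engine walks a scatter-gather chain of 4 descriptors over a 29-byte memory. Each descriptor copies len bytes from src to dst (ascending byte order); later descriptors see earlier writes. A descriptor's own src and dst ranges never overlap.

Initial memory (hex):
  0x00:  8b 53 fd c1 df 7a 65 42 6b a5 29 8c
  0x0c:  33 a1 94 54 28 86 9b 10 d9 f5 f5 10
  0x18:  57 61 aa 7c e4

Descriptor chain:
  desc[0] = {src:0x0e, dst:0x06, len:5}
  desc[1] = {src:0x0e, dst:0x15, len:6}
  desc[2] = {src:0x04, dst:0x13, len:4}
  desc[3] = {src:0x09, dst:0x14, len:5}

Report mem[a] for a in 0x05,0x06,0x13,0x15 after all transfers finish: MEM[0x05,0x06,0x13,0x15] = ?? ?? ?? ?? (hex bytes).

[0] 0x0e->0x06 len=5 : 94 54 28 86 9b
[1] 0x0e->0x15 len=6 : 94 54 28 86 9b 10
[2] 0x04->0x13 len=4 : df 7a 94 54
[3] 0x09->0x14 len=5 : 86 9b 8c 33 a1
query mem[0x05]=0x7a, mem[0x06]=0x94, mem[0x13]=0xdf, mem[0x15]=0x9b

MEM[0x05,0x06,0x13,0x15] = 7a 94 df 9b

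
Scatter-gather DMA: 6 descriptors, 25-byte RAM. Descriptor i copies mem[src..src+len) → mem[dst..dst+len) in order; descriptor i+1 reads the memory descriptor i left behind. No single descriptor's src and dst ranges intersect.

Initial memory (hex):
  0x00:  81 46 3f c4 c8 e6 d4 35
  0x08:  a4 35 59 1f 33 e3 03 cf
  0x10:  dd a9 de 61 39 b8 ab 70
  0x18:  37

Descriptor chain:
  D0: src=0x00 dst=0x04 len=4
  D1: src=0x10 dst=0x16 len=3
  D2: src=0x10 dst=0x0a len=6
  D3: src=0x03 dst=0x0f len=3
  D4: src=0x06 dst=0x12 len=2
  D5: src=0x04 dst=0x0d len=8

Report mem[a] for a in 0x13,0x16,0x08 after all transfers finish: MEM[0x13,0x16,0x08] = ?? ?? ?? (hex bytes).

  after D0: wrote 4B at 0x04 = 81463fc4
  after D1: wrote 3B at 0x16 = dda9de
  after D2: wrote 6B at 0x0a = dda9de6139b8
  after D3: wrote 3B at 0x0f = c48146
  after D4: wrote 2B at 0x12 = 3fc4
  after D5: wrote 8B at 0x0d = 81463fc4a435dda9
query mem[0x13]=0xdd, mem[0x16]=0xdd, mem[0x08]=0xa4

MEM[0x13,0x16,0x08] = dd dd a4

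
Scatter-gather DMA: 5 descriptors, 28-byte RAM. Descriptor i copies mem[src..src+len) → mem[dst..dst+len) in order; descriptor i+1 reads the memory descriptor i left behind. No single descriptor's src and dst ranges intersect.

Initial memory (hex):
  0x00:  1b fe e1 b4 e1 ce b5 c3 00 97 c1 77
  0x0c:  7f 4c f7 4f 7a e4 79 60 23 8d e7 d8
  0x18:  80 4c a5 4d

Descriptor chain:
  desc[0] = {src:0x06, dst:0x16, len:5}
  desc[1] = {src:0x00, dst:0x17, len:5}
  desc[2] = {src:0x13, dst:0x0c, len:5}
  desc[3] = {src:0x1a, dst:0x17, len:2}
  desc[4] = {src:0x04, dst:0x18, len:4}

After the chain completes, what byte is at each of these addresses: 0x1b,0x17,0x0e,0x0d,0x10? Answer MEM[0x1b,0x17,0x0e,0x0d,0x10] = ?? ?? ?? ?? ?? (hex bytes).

[0] 0x06->0x16 len=5 : b5 c3 00 97 c1
[1] 0x00->0x17 len=5 : 1b fe e1 b4 e1
[2] 0x13->0x0c len=5 : 60 23 8d b5 1b
[3] 0x1a->0x17 len=2 : b4 e1
[4] 0x04->0x18 len=4 : e1 ce b5 c3
query mem[0x1b]=0xc3, mem[0x17]=0xb4, mem[0x0e]=0x8d, mem[0x0d]=0x23, mem[0x10]=0x1b

MEM[0x1b,0x17,0x0e,0x0d,0x10] = c3 b4 8d 23 1b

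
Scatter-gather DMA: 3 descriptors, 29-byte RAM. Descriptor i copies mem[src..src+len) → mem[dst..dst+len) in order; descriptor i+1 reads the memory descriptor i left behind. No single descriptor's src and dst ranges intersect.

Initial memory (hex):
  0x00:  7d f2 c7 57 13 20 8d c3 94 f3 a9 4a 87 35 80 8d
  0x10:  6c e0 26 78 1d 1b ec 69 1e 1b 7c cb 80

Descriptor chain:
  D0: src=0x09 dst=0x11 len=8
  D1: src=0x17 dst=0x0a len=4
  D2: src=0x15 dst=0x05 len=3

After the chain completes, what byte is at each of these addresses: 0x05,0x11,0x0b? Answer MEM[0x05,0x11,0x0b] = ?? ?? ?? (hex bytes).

MEM[0x05,0x11,0x0b] = 35 f3 6c

#0 dst[0x11+8] := {0xf3,0xa9,0x4a,0x87,0x35,0x80,0x8d,0x6c}
#1 dst[0x0a+4] := {0x8d,0x6c,0x1b,0x7c}
#2 dst[0x05+3] := {0x35,0x80,0x8d}
query mem[0x05]=0x35, mem[0x11]=0xf3, mem[0x0b]=0x6c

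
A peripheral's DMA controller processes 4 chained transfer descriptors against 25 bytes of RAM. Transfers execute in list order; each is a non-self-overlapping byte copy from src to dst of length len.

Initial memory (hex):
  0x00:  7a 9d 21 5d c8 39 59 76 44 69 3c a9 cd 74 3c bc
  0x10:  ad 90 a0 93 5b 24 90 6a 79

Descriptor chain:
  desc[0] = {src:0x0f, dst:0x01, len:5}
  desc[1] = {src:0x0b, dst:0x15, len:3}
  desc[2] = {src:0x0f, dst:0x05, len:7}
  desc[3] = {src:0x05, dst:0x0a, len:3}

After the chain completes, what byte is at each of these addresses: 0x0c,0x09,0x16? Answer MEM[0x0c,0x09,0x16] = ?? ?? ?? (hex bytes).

#0 dst[0x01+5] := {0xbc,0xad,0x90,0xa0,0x93}
#1 dst[0x15+3] := {0xa9,0xcd,0x74}
#2 dst[0x05+7] := {0xbc,0xad,0x90,0xa0,0x93,0x5b,0xa9}
#3 dst[0x0a+3] := {0xbc,0xad,0x90}
query mem[0x0c]=0x90, mem[0x09]=0x93, mem[0x16]=0xcd

MEM[0x0c,0x09,0x16] = 90 93 cd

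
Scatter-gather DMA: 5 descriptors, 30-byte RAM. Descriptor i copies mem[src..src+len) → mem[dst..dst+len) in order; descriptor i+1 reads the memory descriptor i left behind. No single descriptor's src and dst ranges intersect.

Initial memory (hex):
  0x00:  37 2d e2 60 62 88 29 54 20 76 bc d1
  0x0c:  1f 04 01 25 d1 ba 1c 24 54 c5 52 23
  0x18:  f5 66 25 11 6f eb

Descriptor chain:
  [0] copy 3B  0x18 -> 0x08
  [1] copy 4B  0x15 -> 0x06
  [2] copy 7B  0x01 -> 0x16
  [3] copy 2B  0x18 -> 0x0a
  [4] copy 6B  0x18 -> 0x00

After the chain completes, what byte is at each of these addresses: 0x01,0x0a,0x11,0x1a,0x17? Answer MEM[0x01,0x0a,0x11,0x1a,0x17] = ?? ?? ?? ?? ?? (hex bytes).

D0: mem[0x08..0x0a] <- [f5 66 25]
D1: mem[0x06..0x09] <- [c5 52 23 f5]
D2: mem[0x16..0x1c] <- [2d e2 60 62 88 c5 52]
D3: mem[0x0a..0x0b] <- [60 62]
D4: mem[0x00..0x05] <- [60 62 88 c5 52 eb]
query mem[0x01]=0x62, mem[0x0a]=0x60, mem[0x11]=0xba, mem[0x1a]=0x88, mem[0x17]=0xe2

MEM[0x01,0x0a,0x11,0x1a,0x17] = 62 60 ba 88 e2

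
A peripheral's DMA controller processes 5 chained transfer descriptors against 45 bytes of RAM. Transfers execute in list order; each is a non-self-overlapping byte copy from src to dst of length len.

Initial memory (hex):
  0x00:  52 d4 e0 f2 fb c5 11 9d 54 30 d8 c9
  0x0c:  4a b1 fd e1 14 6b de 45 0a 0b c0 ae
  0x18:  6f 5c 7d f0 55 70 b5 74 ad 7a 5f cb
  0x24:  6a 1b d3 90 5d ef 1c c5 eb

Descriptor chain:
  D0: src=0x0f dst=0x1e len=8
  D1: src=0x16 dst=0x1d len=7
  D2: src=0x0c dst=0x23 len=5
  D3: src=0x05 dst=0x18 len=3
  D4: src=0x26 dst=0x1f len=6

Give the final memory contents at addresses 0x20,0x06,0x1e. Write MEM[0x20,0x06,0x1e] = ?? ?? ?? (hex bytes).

#0 dst[0x1e+8] := {0xe1,0x14,0x6b,0xde,0x45,0x0a,0x0b,0xc0}
#1 dst[0x1d+7] := {0xc0,0xae,0x6f,0x5c,0x7d,0xf0,0x55}
#2 dst[0x23+5] := {0x4a,0xb1,0xfd,0xe1,0x14}
#3 dst[0x18+3] := {0xc5,0x11,0x9d}
#4 dst[0x1f+6] := {0xe1,0x14,0x5d,0xef,0x1c,0xc5}
query mem[0x20]=0x14, mem[0x06]=0x11, mem[0x1e]=0xae

MEM[0x20,0x06,0x1e] = 14 11 ae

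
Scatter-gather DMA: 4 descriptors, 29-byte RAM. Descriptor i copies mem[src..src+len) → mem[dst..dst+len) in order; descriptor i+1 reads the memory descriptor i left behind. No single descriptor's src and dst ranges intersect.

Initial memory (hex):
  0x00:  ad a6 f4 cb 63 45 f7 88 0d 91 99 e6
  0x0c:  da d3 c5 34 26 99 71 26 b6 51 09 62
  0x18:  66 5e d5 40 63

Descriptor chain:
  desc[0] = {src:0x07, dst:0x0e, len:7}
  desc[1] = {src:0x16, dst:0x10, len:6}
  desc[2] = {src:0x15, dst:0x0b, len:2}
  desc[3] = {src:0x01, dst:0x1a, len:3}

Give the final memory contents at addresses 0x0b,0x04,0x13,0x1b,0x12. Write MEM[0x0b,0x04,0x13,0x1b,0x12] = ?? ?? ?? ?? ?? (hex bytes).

MEM[0x0b,0x04,0x13,0x1b,0x12] = 40 63 5e f4 66

  after D0: wrote 7B at 0x0e = 880d9199e6dad3
  after D1: wrote 6B at 0x10 = 0962665ed540
  after D2: wrote 2B at 0x0b = 4009
  after D3: wrote 3B at 0x1a = a6f4cb
query mem[0x0b]=0x40, mem[0x04]=0x63, mem[0x13]=0x5e, mem[0x1b]=0xf4, mem[0x12]=0x66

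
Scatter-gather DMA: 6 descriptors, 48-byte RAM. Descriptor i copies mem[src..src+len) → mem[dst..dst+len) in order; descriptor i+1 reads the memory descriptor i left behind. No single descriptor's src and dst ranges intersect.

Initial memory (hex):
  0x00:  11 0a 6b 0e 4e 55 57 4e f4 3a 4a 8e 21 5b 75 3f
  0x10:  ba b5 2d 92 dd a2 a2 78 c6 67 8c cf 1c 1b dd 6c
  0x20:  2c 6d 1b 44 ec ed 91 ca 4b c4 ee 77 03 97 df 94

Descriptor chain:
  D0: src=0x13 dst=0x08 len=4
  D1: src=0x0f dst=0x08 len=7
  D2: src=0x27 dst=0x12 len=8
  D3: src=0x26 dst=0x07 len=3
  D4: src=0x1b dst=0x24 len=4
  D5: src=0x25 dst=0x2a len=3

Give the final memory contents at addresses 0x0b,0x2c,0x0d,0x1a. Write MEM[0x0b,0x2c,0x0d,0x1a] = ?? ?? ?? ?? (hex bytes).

[0] 0x13->0x08 len=4 : 92 dd a2 a2
[1] 0x0f->0x08 len=7 : 3f ba b5 2d 92 dd a2
[2] 0x27->0x12 len=8 : ca 4b c4 ee 77 03 97 df
[3] 0x26->0x07 len=3 : 91 ca 4b
[4] 0x1b->0x24 len=4 : cf 1c 1b dd
[5] 0x25->0x2a len=3 : 1c 1b dd
query mem[0x0b]=0x2d, mem[0x2c]=0xdd, mem[0x0d]=0xdd, mem[0x1a]=0x8c

MEM[0x0b,0x2c,0x0d,0x1a] = 2d dd dd 8c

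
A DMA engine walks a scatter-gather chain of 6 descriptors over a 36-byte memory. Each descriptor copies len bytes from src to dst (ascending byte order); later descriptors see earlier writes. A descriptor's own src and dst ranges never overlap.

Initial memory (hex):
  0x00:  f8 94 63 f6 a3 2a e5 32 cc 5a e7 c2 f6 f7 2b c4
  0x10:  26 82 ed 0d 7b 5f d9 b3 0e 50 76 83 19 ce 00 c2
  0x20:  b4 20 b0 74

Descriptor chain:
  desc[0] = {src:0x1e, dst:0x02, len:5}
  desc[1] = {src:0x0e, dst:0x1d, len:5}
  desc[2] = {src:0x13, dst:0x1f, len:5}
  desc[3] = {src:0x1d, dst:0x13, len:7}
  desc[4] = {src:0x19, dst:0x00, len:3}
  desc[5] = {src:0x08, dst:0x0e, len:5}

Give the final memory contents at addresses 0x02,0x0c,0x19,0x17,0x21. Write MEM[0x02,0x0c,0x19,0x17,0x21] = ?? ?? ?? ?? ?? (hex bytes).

#0 dst[0x02+5] := {0x00,0xc2,0xb4,0x20,0xb0}
#1 dst[0x1d+5] := {0x2b,0xc4,0x26,0x82,0xed}
#2 dst[0x1f+5] := {0x0d,0x7b,0x5f,0xd9,0xb3}
#3 dst[0x13+7] := {0x2b,0xc4,0x0d,0x7b,0x5f,0xd9,0xb3}
#4 dst[0x00+3] := {0xb3,0x76,0x83}
#5 dst[0x0e+5] := {0xcc,0x5a,0xe7,0xc2,0xf6}
query mem[0x02]=0x83, mem[0x0c]=0xf6, mem[0x19]=0xb3, mem[0x17]=0x5f, mem[0x21]=0x5f

MEM[0x02,0x0c,0x19,0x17,0x21] = 83 f6 b3 5f 5f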